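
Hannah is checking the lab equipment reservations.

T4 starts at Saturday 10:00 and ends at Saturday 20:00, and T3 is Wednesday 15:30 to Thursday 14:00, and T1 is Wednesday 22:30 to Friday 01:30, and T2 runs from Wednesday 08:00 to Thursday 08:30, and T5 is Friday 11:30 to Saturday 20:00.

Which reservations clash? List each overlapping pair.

Sorted by start: T2, T3, T1, T5, T4.
T3 starts before T2 ends → T2 and T3 overlap.
T1 starts before T2 ends → T2 and T1 overlap.
T5 starts after T2 ends — done with T2.
T1 starts before T3 ends → T3 and T1 overlap.
T5 starts after T3 ends — done with T3.
T5 starts after T1 ends — done with T1.
T4 starts before T5 ends → T5 and T4 overlap.

T1 & T2, T1 & T3, T2 & T3, T4 & T5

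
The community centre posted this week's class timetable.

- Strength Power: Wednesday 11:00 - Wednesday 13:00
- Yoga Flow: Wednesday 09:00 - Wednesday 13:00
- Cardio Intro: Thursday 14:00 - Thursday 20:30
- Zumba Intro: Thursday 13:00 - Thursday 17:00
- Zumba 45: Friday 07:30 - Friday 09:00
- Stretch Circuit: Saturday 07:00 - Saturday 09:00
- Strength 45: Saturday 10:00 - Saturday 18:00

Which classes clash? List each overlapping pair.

Cardio Intro & Zumba Intro, Strength Power & Yoga Flow

Sorted by start: Yoga Flow, Strength Power, Zumba Intro, Cardio Intro, Zumba 45, Stretch Circuit, Strength 45.
Strength Power starts before Yoga Flow ends → Yoga Flow and Strength Power overlap.
Zumba Intro starts after Yoga Flow ends, so nothing later overlaps Yoga Flow either.
Zumba Intro starts after Strength Power ends, so nothing later overlaps Strength Power either.
Cardio Intro starts before Zumba Intro ends → Zumba Intro and Cardio Intro overlap.
Zumba 45 starts after Zumba Intro ends, so nothing later overlaps Zumba Intro either.
Zumba 45 starts after Cardio Intro ends, so nothing later overlaps Cardio Intro either.
Stretch Circuit starts after Zumba 45 ends, so nothing later overlaps Zumba 45 either.
Strength 45 starts after Stretch Circuit ends.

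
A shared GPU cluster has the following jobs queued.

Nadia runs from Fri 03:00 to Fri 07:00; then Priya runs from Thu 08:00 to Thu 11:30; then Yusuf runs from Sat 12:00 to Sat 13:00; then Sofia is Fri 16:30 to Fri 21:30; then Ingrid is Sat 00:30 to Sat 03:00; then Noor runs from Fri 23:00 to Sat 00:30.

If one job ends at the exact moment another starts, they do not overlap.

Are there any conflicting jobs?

Sorted by start: Priya, Nadia, Sofia, Noor, Ingrid, Yusuf.
Nadia starts after Priya ends, so Priya has no further overlaps.
Sofia starts after Nadia ends, so Nadia has no further overlaps.
Noor starts after Sofia ends, so Sofia has no further overlaps.
Ingrid starts exactly when Noor ends (back-to-back, no overlap), so Noor has no further overlaps.
Yusuf starts after Ingrid ends.
Every pair is clear; the schedule has no overlaps.

No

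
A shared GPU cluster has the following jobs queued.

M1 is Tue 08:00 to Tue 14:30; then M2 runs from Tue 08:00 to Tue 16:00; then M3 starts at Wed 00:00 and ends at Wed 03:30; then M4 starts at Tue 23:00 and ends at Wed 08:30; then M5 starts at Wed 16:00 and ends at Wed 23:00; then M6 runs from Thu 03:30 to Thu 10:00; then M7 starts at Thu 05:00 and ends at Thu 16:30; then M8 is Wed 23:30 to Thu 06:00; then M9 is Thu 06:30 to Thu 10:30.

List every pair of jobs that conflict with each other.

M1 & M2, M3 & M4, M6 & M7, M6 & M8, M6 & M9, M7 & M8, M7 & M9

Check each pair: they overlap iff neither finishes before the other starts.
Sorted by start: M1, M2, M4, M3, M5, M8, M6, M7, M9.
M2 starts before M1 ends → M1 and M2 overlap.
M4 starts after M1 ends — done with M1.
M4 starts after M2 ends — done with M2.
M3 starts before M4 ends → M4 and M3 overlap.
M5 starts after M4 ends — done with M4.
M5 starts after M3 ends — done with M3.
M8 starts after M5 ends — done with M5.
M6 starts before M8 ends → M8 and M6 overlap.
M7 starts before M8 ends → M8 and M7 overlap.
M9 starts after M8 ends.
M7 starts before M6 ends → M6 and M7 overlap.
M9 starts before M6 ends → M6 and M9 overlap.
M9 starts before M7 ends → M7 and M9 overlap.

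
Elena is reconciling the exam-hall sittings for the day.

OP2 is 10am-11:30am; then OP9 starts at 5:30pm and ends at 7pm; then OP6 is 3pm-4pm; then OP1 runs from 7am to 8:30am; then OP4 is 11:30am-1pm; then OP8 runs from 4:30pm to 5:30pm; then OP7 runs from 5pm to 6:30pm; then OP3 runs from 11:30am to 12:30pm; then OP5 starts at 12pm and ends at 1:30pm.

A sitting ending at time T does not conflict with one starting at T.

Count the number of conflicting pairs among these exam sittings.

Sorted by start: OP1, OP2, OP3, OP4, OP5, OP6, OP8, OP7, OP9.
OP2 starts after OP1 ends, so nothing later overlaps OP1 either.
OP3 starts exactly when OP2 ends (back-to-back, no overlap), so nothing later overlaps OP2 either.
OP4 starts before OP3 ends → OP3 and OP4 overlap.
OP5 starts before OP3 ends → OP3 and OP5 overlap.
OP6 starts after OP3 ends, so nothing later overlaps OP3 either.
OP5 starts before OP4 ends → OP4 and OP5 overlap.
OP6 starts after OP4 ends, so nothing later overlaps OP4 either.
OP6 starts after OP5 ends, so nothing later overlaps OP5 either.
OP8 starts after OP6 ends, so nothing later overlaps OP6 either.
OP7 starts before OP8 ends → OP8 and OP7 overlap.
OP9 starts exactly when OP8 ends (back-to-back, no overlap).
OP9 starts before OP7 ends → OP7 and OP9 overlap.
Overlapping pairs: OP3 & OP4, OP3 & OP5, OP4 & OP5, OP7 & OP8, OP7 & OP9 — 5 in total.

5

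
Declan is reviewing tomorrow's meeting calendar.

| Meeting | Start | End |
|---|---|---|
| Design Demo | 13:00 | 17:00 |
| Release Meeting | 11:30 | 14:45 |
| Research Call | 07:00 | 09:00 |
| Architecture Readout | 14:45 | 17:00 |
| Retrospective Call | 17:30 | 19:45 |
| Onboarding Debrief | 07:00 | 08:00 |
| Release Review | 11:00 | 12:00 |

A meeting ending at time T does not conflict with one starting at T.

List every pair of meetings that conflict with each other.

Architecture Readout & Design Demo, Design Demo & Release Meeting, Onboarding Debrief & Research Call, Release Meeting & Release Review

Check each pair: they overlap iff neither finishes before the other starts.
Sorted by start: Research Call, Onboarding Debrief, Release Review, Release Meeting, Design Demo, Architecture Readout, Retrospective Call.
Onboarding Debrief starts before Research Call ends → Research Call and Onboarding Debrief overlap.
Release Review starts after Research Call ends, so nothing later overlaps Research Call either.
Release Review starts after Onboarding Debrief ends, so nothing later overlaps Onboarding Debrief either.
Release Meeting starts before Release Review ends → Release Review and Release Meeting overlap.
Design Demo starts after Release Review ends, so nothing later overlaps Release Review either.
Design Demo starts before Release Meeting ends → Release Meeting and Design Demo overlap.
Architecture Readout starts exactly when Release Meeting ends (back-to-back, no overlap), so nothing later overlaps Release Meeting either.
Architecture Readout starts before Design Demo ends → Design Demo and Architecture Readout overlap.
Retrospective Call starts after Design Demo ends.
Retrospective Call starts after Architecture Readout ends.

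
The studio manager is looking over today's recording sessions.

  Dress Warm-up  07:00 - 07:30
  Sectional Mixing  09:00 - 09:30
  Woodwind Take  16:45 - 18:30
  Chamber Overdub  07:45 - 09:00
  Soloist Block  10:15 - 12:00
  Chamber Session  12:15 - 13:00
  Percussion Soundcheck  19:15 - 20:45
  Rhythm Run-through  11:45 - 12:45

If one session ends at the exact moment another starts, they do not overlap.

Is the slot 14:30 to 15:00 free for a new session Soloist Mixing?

Yes — the slot is free

Dress Warm-up: ends 07:30 at or before Soloist Mixing starts 14:30 → clear.
Chamber Overdub: ends 09:00 at or before Soloist Mixing starts 14:30 → clear.
Sectional Mixing: ends 09:30 at or before Soloist Mixing starts 14:30 → clear.
Soloist Block: ends 12:00 at or before Soloist Mixing starts 14:30 → clear.
Rhythm Run-through: ends 12:45 at or before Soloist Mixing starts 14:30 → clear.
Chamber Session: ends 13:00 at or before Soloist Mixing starts 14:30 → clear.
Woodwind Take: starts 16:45 at or after Soloist Mixing ends 15:00 → clear.
Percussion Soundcheck: starts 19:15 at or after Soloist Mixing ends 15:00 → clear.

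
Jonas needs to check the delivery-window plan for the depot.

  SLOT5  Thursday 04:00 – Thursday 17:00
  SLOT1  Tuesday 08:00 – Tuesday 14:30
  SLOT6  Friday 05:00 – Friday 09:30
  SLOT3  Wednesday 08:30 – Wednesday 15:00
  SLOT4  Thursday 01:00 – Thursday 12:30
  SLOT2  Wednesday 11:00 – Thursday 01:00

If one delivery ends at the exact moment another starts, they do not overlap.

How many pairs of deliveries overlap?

Sorted by start: SLOT1, SLOT3, SLOT2, SLOT4, SLOT5, SLOT6.
SLOT3 starts after SLOT1 ends; SLOT1 is clear from here.
SLOT2 starts before SLOT3 ends → SLOT3 and SLOT2 overlap.
SLOT4 starts after SLOT3 ends; SLOT3 is clear from here.
SLOT4 starts exactly when SLOT2 ends (back-to-back, no overlap); SLOT2 is clear from here.
SLOT5 starts before SLOT4 ends → SLOT4 and SLOT5 overlap.
SLOT6 starts after SLOT4 ends.
SLOT6 starts after SLOT5 ends.
Overlapping pairs: SLOT2 & SLOT3, SLOT4 & SLOT5 — 2 in total.

2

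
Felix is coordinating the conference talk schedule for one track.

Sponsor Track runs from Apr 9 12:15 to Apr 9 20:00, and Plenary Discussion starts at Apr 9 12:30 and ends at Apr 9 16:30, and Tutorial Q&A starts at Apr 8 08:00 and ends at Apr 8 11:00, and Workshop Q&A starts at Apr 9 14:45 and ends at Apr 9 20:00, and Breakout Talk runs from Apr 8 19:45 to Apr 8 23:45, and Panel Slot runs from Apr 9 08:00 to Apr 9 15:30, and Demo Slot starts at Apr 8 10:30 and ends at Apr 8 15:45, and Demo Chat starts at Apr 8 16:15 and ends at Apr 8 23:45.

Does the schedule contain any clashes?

Check each pair: they overlap iff neither finishes before the other starts.
Sorted by start: Tutorial Q&A, Demo Slot, Demo Chat, Breakout Talk, Panel Slot, Sponsor Track, Plenary Discussion, Workshop Q&A.
Demo Slot starts before Tutorial Q&A ends → Tutorial Q&A and Demo Slot overlap.
That's a conflict, so the schedule is not conflict-free.

Yes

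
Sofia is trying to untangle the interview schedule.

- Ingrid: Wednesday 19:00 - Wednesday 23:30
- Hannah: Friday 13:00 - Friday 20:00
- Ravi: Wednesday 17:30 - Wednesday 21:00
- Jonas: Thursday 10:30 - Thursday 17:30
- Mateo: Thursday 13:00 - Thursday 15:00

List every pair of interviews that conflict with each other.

Two intervals overlap when each starts before the other ends.
Sorted by start: Ravi, Ingrid, Jonas, Mateo, Hannah.
Ingrid starts before Ravi ends → Ravi and Ingrid overlap.
Jonas starts after Ravi ends, so Ravi has no further overlaps.
Jonas starts after Ingrid ends, so Ingrid has no further overlaps.
Mateo starts before Jonas ends → Jonas and Mateo overlap.
Hannah starts after Jonas ends.
Hannah starts after Mateo ends.

Ingrid & Ravi, Jonas & Mateo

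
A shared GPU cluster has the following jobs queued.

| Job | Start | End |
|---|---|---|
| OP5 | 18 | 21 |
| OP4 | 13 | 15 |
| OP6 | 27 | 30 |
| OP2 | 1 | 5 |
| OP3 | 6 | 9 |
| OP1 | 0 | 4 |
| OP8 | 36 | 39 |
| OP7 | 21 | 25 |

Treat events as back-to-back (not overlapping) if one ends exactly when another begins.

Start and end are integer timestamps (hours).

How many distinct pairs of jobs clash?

1

Sorted by start: OP1, OP2, OP3, OP4, OP5, OP7, OP6, OP8.
OP2 starts before OP1 ends → OP1 and OP2 overlap.
OP3 starts after OP1 ends; OP1 is clear from here.
OP3 starts after OP2 ends; OP2 is clear from here.
OP4 starts after OP3 ends; OP3 is clear from here.
OP5 starts after OP4 ends; OP4 is clear from here.
OP7 starts exactly when OP5 ends (back-to-back, no overlap); OP5 is clear from here.
OP6 starts after OP7 ends; OP7 is clear from here.
OP8 starts after OP6 ends.
Overlapping pairs: OP1 & OP2 — 1 in total.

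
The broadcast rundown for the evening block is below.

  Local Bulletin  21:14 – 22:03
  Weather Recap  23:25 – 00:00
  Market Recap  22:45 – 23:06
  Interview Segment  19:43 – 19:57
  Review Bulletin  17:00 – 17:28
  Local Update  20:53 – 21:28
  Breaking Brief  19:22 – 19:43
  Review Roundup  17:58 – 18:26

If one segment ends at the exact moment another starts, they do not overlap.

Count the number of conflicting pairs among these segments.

Two intervals overlap when each starts before the other ends.
Sorted by start: Review Bulletin, Review Roundup, Breaking Brief, Interview Segment, Local Update, Local Bulletin, Market Recap, Weather Recap.
Review Roundup starts after Review Bulletin ends — done with Review Bulletin.
Breaking Brief starts after Review Roundup ends — done with Review Roundup.
Interview Segment starts exactly when Breaking Brief ends (back-to-back, no overlap) — done with Breaking Brief.
Local Update starts after Interview Segment ends — done with Interview Segment.
Local Bulletin starts before Local Update ends → Local Update and Local Bulletin overlap.
Market Recap starts after Local Update ends — done with Local Update.
Market Recap starts after Local Bulletin ends — done with Local Bulletin.
Weather Recap starts after Market Recap ends.
Overlapping pairs: Local Bulletin & Local Update — 1 in total.

1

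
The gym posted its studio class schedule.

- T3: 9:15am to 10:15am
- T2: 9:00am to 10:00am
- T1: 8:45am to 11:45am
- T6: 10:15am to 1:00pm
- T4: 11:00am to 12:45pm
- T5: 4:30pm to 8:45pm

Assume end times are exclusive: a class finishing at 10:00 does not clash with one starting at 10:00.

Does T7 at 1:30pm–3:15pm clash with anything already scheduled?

No — it doesn't clash with anything

T1: ends 11:45am at or before T7 starts 1:30pm → clear.
T2: ends 10:00am at or before T7 starts 1:30pm → clear.
T3: ends 10:15am at or before T7 starts 1:30pm → clear.
T6: ends 1:00pm at or before T7 starts 1:30pm → clear.
T4: ends 12:45pm at or before T7 starts 1:30pm → clear.
T5: starts 4:30pm at or after T7 ends 3:15pm → clear.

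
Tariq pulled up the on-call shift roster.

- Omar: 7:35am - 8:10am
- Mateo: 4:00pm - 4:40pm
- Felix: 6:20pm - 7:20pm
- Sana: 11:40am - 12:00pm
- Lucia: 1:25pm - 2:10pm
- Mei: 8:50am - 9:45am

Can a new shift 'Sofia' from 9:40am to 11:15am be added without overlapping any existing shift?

Omar: ends 8:10am at or before Sofia starts 9:40am → clear.
Mei: starts 8:50am before Sofia ends 11:15am, and ends 9:45am after Sofia starts 9:40am → overlap.
Sana: starts 11:40am at or after Sofia ends 11:15am → clear.
Lucia: starts 1:25pm at or after Sofia ends 11:15am → clear.
Mateo: starts 4:00pm at or after Sofia ends 11:15am → clear.
Felix: starts 6:20pm at or after Sofia ends 11:15am → clear.
Sofia overlaps Mei.

No — it overlaps Mei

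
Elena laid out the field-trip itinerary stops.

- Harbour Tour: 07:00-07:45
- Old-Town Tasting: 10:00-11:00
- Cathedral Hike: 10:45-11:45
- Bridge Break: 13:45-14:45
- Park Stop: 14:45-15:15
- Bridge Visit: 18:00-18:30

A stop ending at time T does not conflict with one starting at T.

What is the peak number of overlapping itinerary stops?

2

Sort all start/end points and keep a running count:
07:00 start Harbour Tour → 1
07:45 end Harbour Tour → 0
10:00 start Old-Town Tasting → 1
10:45 start Cathedral Hike → 2
11:00 end Old-Town Tasting → 1
11:45 end Cathedral Hike → 0
13:45 start Bridge Break → 1
14:45 end Bridge Break → 0
14:45 start Park Stop → 1
15:15 end Park Stop → 0
18:00 start Bridge Visit → 1
18:30 end Bridge Visit → 0
Peak is 2, at 10:45 (Cathedral Hike, Old-Town Tasting).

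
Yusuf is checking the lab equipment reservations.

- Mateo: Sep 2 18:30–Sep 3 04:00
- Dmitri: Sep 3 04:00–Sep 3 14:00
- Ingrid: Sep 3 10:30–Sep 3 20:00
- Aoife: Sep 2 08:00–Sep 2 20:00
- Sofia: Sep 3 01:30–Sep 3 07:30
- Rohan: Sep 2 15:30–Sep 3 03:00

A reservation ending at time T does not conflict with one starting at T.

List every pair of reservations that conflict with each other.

Aoife & Mateo, Aoife & Rohan, Dmitri & Ingrid, Dmitri & Sofia, Mateo & Rohan, Mateo & Sofia, Rohan & Sofia

Sorted by start: Aoife, Rohan, Mateo, Sofia, Dmitri, Ingrid.
Rohan starts before Aoife ends → Aoife and Rohan overlap.
Mateo starts before Aoife ends → Aoife and Mateo overlap.
Sofia starts after Aoife ends — done with Aoife.
Mateo starts before Rohan ends → Rohan and Mateo overlap.
Sofia starts before Rohan ends → Rohan and Sofia overlap.
Dmitri starts after Rohan ends — done with Rohan.
Sofia starts before Mateo ends → Mateo and Sofia overlap.
Dmitri starts exactly when Mateo ends (back-to-back, no overlap) — done with Mateo.
Dmitri starts before Sofia ends → Sofia and Dmitri overlap.
Ingrid starts after Sofia ends.
Ingrid starts before Dmitri ends → Dmitri and Ingrid overlap.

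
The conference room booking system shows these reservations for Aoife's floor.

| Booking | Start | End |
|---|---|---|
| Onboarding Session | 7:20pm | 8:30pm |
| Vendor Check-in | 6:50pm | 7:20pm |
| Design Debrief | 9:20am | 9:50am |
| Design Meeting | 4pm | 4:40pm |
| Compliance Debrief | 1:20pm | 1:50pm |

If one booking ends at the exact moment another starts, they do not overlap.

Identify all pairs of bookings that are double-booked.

Check each pair: they overlap iff neither finishes before the other starts.
Sorted by start: Design Debrief, Compliance Debrief, Design Meeting, Vendor Check-in, Onboarding Session.
Compliance Debrief starts after Design Debrief ends — done with Design Debrief.
Design Meeting starts after Compliance Debrief ends — done with Compliance Debrief.
Vendor Check-in starts after Design Meeting ends — done with Design Meeting.
Onboarding Session starts exactly when Vendor Check-in ends (back-to-back, no overlap).

no conflicts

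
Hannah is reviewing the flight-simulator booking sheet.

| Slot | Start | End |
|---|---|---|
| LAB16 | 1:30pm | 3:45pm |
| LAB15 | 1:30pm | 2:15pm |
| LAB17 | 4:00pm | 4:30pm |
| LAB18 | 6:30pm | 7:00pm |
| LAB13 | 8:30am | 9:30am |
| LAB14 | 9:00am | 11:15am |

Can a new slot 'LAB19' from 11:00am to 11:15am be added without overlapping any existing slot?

LAB13: ends 9:30am at or before LAB19 starts 11:00am → clear.
LAB14: starts 9:00am before LAB19 ends 11:15am, and ends 11:15am after LAB19 starts 11:00am → overlap.
LAB15: starts 1:30pm at or after LAB19 ends 11:15am → clear.
LAB16: starts 1:30pm at or after LAB19 ends 11:15am → clear.
LAB17: starts 4:00pm at or after LAB19 ends 11:15am → clear.
LAB18: starts 6:30pm at or after LAB19 ends 11:15am → clear.
LAB19 overlaps LAB14.

No — it overlaps LAB14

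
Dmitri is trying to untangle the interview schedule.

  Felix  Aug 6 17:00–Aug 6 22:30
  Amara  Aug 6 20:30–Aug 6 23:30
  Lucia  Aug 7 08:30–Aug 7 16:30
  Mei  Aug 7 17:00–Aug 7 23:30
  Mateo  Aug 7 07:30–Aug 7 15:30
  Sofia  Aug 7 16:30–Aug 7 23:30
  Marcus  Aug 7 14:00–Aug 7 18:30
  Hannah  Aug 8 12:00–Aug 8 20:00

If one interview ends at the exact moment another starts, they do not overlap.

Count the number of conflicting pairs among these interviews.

7

Two intervals overlap when each starts before the other ends.
Sorted by start: Felix, Amara, Mateo, Lucia, Marcus, Sofia, Mei, Hannah.
Amara starts before Felix ends → Felix and Amara overlap.
Mateo starts after Felix ends, so Felix has no further overlaps.
Mateo starts after Amara ends, so Amara has no further overlaps.
Lucia starts before Mateo ends → Mateo and Lucia overlap.
Marcus starts before Mateo ends → Mateo and Marcus overlap.
Sofia starts after Mateo ends, so Mateo has no further overlaps.
Marcus starts before Lucia ends → Lucia and Marcus overlap.
Sofia starts exactly when Lucia ends (back-to-back, no overlap), so Lucia has no further overlaps.
Sofia starts before Marcus ends → Marcus and Sofia overlap.
Mei starts before Marcus ends → Marcus and Mei overlap.
Hannah starts after Marcus ends.
Mei starts before Sofia ends → Sofia and Mei overlap.
Hannah starts after Sofia ends.
Hannah starts after Mei ends.
Overlapping pairs: Amara & Felix, Lucia & Marcus, Lucia & Mateo, Marcus & Mateo, Marcus & Mei, Marcus & Sofia, Mei & Sofia — 7 in total.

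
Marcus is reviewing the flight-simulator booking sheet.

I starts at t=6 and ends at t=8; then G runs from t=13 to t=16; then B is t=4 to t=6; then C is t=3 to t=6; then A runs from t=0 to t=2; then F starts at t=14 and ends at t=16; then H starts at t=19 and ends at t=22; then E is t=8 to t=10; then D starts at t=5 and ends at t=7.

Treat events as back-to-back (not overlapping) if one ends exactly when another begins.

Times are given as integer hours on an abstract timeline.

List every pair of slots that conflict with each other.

B & C, B & D, C & D, D & I, F & G

Sorted by start: A, C, B, D, I, E, G, F, H.
C starts after A ends — done with A.
B starts before C ends → C and B overlap.
D starts before C ends → C and D overlap.
I starts exactly when C ends (back-to-back, no overlap) — done with C.
D starts before B ends → B and D overlap.
I starts exactly when B ends (back-to-back, no overlap) — done with B.
I starts before D ends → D and I overlap.
E starts after D ends — done with D.
E starts exactly when I ends (back-to-back, no overlap) — done with I.
G starts after E ends — done with E.
F starts before G ends → G and F overlap.
H starts after G ends.
H starts after F ends.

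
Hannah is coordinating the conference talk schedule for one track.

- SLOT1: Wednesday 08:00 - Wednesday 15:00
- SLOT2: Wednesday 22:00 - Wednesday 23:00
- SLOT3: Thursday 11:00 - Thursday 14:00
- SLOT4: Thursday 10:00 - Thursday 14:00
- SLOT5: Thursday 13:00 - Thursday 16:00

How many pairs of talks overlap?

Two intervals overlap when each starts before the other ends.
Sorted by start: SLOT1, SLOT2, SLOT4, SLOT3, SLOT5.
SLOT2 starts after SLOT1 ends — done with SLOT1.
SLOT4 starts after SLOT2 ends — done with SLOT2.
SLOT3 starts before SLOT4 ends → SLOT4 and SLOT3 overlap.
SLOT5 starts before SLOT4 ends → SLOT4 and SLOT5 overlap.
SLOT5 starts before SLOT3 ends → SLOT3 and SLOT5 overlap.
Overlapping pairs: SLOT3 & SLOT4, SLOT3 & SLOT5, SLOT4 & SLOT5 — 3 in total.

3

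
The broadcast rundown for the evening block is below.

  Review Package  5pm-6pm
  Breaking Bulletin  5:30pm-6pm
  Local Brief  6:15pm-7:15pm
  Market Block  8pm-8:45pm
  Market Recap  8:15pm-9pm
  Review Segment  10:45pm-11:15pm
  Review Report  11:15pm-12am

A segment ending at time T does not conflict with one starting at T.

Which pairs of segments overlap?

Sorted by start: Review Package, Breaking Bulletin, Local Brief, Market Block, Market Recap, Review Segment, Review Report.
Breaking Bulletin starts before Review Package ends → Review Package and Breaking Bulletin overlap.
Local Brief starts after Review Package ends, so nothing later overlaps Review Package either.
Local Brief starts after Breaking Bulletin ends, so nothing later overlaps Breaking Bulletin either.
Market Block starts after Local Brief ends, so nothing later overlaps Local Brief either.
Market Recap starts before Market Block ends → Market Block and Market Recap overlap.
Review Segment starts after Market Block ends, so nothing later overlaps Market Block either.
Review Segment starts after Market Recap ends, so nothing later overlaps Market Recap either.
Review Report starts exactly when Review Segment ends (back-to-back, no overlap).

Breaking Bulletin & Review Package, Market Block & Market Recap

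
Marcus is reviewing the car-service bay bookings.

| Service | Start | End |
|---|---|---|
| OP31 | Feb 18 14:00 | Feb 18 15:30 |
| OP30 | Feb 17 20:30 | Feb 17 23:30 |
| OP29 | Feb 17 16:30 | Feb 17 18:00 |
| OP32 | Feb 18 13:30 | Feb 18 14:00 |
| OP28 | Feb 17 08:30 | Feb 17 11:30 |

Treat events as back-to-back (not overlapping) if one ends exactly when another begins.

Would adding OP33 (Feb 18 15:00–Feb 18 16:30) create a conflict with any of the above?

Yes — it overlaps OP31

OP28: ends Feb 17 11:30 at or before OP33 starts Feb 18 15:00 → clear.
OP29: ends Feb 17 18:00 at or before OP33 starts Feb 18 15:00 → clear.
OP30: ends Feb 17 23:30 at or before OP33 starts Feb 18 15:00 → clear.
OP32: ends Feb 18 14:00 at or before OP33 starts Feb 18 15:00 → clear.
OP31: starts Feb 18 14:00 before OP33 ends Feb 18 16:30, and ends Feb 18 15:30 after OP33 starts Feb 18 15:00 → overlap.
OP33 overlaps OP31.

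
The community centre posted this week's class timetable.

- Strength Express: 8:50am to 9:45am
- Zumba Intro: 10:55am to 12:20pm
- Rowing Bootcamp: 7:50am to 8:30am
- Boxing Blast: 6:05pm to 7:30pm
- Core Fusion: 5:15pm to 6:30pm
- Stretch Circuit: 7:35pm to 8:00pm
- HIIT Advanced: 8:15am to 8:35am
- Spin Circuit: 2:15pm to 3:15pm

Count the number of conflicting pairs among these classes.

Sorted by start: Rowing Bootcamp, HIIT Advanced, Strength Express, Zumba Intro, Spin Circuit, Core Fusion, Boxing Blast, Stretch Circuit.
HIIT Advanced starts before Rowing Bootcamp ends → Rowing Bootcamp and HIIT Advanced overlap.
Strength Express starts after Rowing Bootcamp ends; Rowing Bootcamp is clear from here.
Strength Express starts after HIIT Advanced ends; HIIT Advanced is clear from here.
Zumba Intro starts after Strength Express ends; Strength Express is clear from here.
Spin Circuit starts after Zumba Intro ends; Zumba Intro is clear from here.
Core Fusion starts after Spin Circuit ends; Spin Circuit is clear from here.
Boxing Blast starts before Core Fusion ends → Core Fusion and Boxing Blast overlap.
Stretch Circuit starts after Core Fusion ends.
Stretch Circuit starts after Boxing Blast ends.
Overlapping pairs: Boxing Blast & Core Fusion, HIIT Advanced & Rowing Bootcamp — 2 in total.

2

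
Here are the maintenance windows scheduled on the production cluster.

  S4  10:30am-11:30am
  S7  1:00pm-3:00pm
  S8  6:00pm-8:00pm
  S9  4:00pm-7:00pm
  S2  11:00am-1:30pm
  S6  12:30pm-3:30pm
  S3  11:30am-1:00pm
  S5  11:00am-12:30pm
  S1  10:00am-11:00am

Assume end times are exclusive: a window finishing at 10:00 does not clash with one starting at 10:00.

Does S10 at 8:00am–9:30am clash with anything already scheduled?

S1: starts 10:00am at or after S10 ends 9:30am → clear.
S4: starts 10:30am at or after S10 ends 9:30am → clear.
S2: starts 11:00am at or after S10 ends 9:30am → clear.
S5: starts 11:00am at or after S10 ends 9:30am → clear.
S3: starts 11:30am at or after S10 ends 9:30am → clear.
S6: starts 12:30pm at or after S10 ends 9:30am → clear.
S7: starts 1:00pm at or after S10 ends 9:30am → clear.
S9: starts 4:00pm at or after S10 ends 9:30am → clear.
S8: starts 6:00pm at or after S10 ends 9:30am → clear.

No — it doesn't clash with anything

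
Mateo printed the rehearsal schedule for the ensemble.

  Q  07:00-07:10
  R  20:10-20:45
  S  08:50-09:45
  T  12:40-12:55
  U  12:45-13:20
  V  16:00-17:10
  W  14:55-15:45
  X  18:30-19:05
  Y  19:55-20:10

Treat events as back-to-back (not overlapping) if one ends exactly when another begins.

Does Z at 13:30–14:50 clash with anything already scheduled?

Q: ends 07:10 at or before Z starts 13:30 → clear.
S: ends 09:45 at or before Z starts 13:30 → clear.
T: ends 12:55 at or before Z starts 13:30 → clear.
U: ends 13:20 at or before Z starts 13:30 → clear.
W: starts 14:55 at or after Z ends 14:50 → clear.
V: starts 16:00 at or after Z ends 14:50 → clear.
X: starts 18:30 at or after Z ends 14:50 → clear.
Y: starts 19:55 at or after Z ends 14:50 → clear.
R: starts 20:10 at or after Z ends 14:50 → clear.

No — it doesn't clash with anything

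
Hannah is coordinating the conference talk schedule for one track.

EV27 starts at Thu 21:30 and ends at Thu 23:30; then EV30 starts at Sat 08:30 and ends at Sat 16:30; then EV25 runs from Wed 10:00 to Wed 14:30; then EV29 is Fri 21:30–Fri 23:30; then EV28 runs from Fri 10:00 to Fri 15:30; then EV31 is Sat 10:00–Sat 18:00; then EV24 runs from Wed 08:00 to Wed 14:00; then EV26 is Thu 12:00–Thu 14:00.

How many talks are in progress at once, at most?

2

Sweep the timeline, counting +1 at each start and −1 at each end (ends before starts at a tie):
Wed 08:00 start EV24 → 1
Wed 10:00 start EV25 → 2
Wed 14:00 end EV24 → 1
Wed 14:30 end EV25 → 0
Thu 12:00 start EV26 → 1
Thu 14:00 end EV26 → 0
Thu 21:30 start EV27 → 1
Thu 23:30 end EV27 → 0
Fri 10:00 start EV28 → 1
Fri 15:30 end EV28 → 0
Fri 21:30 start EV29 → 1
Fri 23:30 end EV29 → 0
Sat 08:30 start EV30 → 1
Sat 10:00 start EV31 → 2
Sat 16:30 end EV30 → 1
Sat 18:00 end EV31 → 0
Peak is 2, at Wed 10:00 (EV24, EV25).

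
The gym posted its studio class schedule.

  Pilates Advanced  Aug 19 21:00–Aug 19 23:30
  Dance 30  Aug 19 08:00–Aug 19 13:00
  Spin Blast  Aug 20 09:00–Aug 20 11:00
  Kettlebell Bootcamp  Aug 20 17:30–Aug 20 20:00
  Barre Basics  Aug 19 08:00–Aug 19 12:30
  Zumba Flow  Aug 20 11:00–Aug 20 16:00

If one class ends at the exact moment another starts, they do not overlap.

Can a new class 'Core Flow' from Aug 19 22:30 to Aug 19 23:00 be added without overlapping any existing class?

No — it overlaps Pilates Advanced

Barre Basics: ends Aug 19 12:30 at or before Core Flow starts Aug 19 22:30 → clear.
Dance 30: ends Aug 19 13:00 at or before Core Flow starts Aug 19 22:30 → clear.
Pilates Advanced: starts Aug 19 21:00 before Core Flow ends Aug 19 23:00, and ends Aug 19 23:30 after Core Flow starts Aug 19 22:30 → overlap.
Spin Blast: starts Aug 20 09:00 at or after Core Flow ends Aug 19 23:00 → clear.
Zumba Flow: starts Aug 20 11:00 at or after Core Flow ends Aug 19 23:00 → clear.
Kettlebell Bootcamp: starts Aug 20 17:30 at or after Core Flow ends Aug 19 23:00 → clear.
Core Flow overlaps Pilates Advanced.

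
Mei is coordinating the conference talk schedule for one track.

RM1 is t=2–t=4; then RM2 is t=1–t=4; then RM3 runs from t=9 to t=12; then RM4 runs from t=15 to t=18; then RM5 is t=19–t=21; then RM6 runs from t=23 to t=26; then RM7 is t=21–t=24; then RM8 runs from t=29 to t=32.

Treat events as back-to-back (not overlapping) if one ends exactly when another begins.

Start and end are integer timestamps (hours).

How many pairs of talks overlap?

2

Two intervals overlap when each starts before the other ends.
Sorted by start: RM2, RM1, RM3, RM4, RM5, RM7, RM6, RM8.
RM1 starts before RM2 ends → RM2 and RM1 overlap.
RM3 starts after RM2 ends — done with RM2.
RM3 starts after RM1 ends — done with RM1.
RM4 starts after RM3 ends — done with RM3.
RM5 starts after RM4 ends — done with RM4.
RM7 starts exactly when RM5 ends (back-to-back, no overlap) — done with RM5.
RM6 starts before RM7 ends → RM7 and RM6 overlap.
RM8 starts after RM7 ends.
RM8 starts after RM6 ends.
Overlapping pairs: RM1 & RM2, RM6 & RM7 — 2 in total.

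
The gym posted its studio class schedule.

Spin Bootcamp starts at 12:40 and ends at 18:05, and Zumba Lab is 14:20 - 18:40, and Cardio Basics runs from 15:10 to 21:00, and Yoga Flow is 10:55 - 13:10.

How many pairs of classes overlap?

Sorted by start: Yoga Flow, Spin Bootcamp, Zumba Lab, Cardio Basics.
Spin Bootcamp starts before Yoga Flow ends → Yoga Flow and Spin Bootcamp overlap.
Zumba Lab starts after Yoga Flow ends, so Yoga Flow has no further overlaps.
Zumba Lab starts before Spin Bootcamp ends → Spin Bootcamp and Zumba Lab overlap.
Cardio Basics starts before Spin Bootcamp ends → Spin Bootcamp and Cardio Basics overlap.
Cardio Basics starts before Zumba Lab ends → Zumba Lab and Cardio Basics overlap.
Overlapping pairs: Cardio Basics & Spin Bootcamp, Cardio Basics & Zumba Lab, Spin Bootcamp & Yoga Flow, Spin Bootcamp & Zumba Lab — 4 in total.

4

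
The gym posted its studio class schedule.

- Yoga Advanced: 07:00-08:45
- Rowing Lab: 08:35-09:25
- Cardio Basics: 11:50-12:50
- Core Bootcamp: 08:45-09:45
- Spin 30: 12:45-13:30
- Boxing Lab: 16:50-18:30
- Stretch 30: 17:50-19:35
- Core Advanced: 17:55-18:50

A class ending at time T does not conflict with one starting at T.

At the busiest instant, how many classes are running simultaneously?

3

Walk through starts and ends in time order (an end at T is processed before a start at T):
07:00 start Yoga Advanced → 1
08:35 start Rowing Lab → 2
08:45 end Yoga Advanced → 1
08:45 start Core Bootcamp → 2
09:25 end Rowing Lab → 1
09:45 end Core Bootcamp → 0
11:50 start Cardio Basics → 1
12:45 start Spin 30 → 2
12:50 end Cardio Basics → 1
13:30 end Spin 30 → 0
16:50 start Boxing Lab → 1
17:50 start Stretch 30 → 2
17:55 start Core Advanced → 3
18:30 end Boxing Lab → 2
18:50 end Core Advanced → 1
19:35 end Stretch 30 → 0
Peak is 3, at 17:55 (Boxing Lab, Core Advanced, Stretch 30).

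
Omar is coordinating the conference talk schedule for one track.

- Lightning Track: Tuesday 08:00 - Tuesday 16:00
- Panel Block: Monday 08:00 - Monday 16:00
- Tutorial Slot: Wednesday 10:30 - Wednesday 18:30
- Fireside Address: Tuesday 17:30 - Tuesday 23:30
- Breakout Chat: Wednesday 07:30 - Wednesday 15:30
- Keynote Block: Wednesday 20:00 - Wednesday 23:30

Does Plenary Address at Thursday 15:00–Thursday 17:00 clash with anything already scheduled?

No — it doesn't clash with anything

Panel Block: ends Monday 16:00 at or before Plenary Address starts Thursday 15:00 → clear.
Lightning Track: ends Tuesday 16:00 at or before Plenary Address starts Thursday 15:00 → clear.
Fireside Address: ends Tuesday 23:30 at or before Plenary Address starts Thursday 15:00 → clear.
Breakout Chat: ends Wednesday 15:30 at or before Plenary Address starts Thursday 15:00 → clear.
Tutorial Slot: ends Wednesday 18:30 at or before Plenary Address starts Thursday 15:00 → clear.
Keynote Block: ends Wednesday 23:30 at or before Plenary Address starts Thursday 15:00 → clear.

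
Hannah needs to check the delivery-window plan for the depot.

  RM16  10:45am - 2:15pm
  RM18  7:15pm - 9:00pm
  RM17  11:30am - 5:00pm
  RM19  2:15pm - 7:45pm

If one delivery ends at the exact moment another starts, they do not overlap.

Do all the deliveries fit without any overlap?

Two intervals overlap when each starts before the other ends.
Sorted by start: RM16, RM17, RM19, RM18.
RM17 starts before RM16 ends → RM16 and RM17 overlap.
That's a conflict, so the schedule is not conflict-free.

No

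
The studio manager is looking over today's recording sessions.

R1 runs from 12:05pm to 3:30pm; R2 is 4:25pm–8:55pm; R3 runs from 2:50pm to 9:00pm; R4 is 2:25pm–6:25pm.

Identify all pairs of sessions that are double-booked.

R1 & R3, R1 & R4, R2 & R3, R2 & R4, R3 & R4

Sorted by start: R1, R4, R3, R2.
R4 starts before R1 ends → R1 and R4 overlap.
R3 starts before R1 ends → R1 and R3 overlap.
R2 starts after R1 ends.
R3 starts before R4 ends → R4 and R3 overlap.
R2 starts before R4 ends → R4 and R2 overlap.
R2 starts before R3 ends → R3 and R2 overlap.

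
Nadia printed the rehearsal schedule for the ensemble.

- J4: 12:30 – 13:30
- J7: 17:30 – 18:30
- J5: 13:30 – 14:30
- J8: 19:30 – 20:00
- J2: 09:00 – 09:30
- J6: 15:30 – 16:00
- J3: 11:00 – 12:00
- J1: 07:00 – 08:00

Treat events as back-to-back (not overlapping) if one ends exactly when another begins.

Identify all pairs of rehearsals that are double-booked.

no conflicts

Two intervals overlap when each starts before the other ends.
Sorted by start: J1, J2, J3, J4, J5, J6, J7, J8.
J2 starts after J1 ends, so nothing later overlaps J1 either.
J3 starts after J2 ends, so nothing later overlaps J2 either.
J4 starts after J3 ends, so nothing later overlaps J3 either.
J5 starts exactly when J4 ends (back-to-back, no overlap), so nothing later overlaps J4 either.
J6 starts after J5 ends, so nothing later overlaps J5 either.
J7 starts after J6 ends, so nothing later overlaps J6 either.
J8 starts after J7 ends.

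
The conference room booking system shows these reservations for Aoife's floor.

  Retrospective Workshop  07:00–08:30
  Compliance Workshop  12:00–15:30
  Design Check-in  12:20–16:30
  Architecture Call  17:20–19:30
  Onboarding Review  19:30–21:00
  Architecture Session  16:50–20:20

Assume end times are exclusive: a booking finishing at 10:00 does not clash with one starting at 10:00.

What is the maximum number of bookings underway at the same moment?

2

Sort all start/end points and keep a running count:
07:00 start Retrospective Workshop → 1
08:30 end Retrospective Workshop → 0
12:00 start Compliance Workshop → 1
12:20 start Design Check-in → 2
15:30 end Compliance Workshop → 1
16:30 end Design Check-in → 0
16:50 start Architecture Session → 1
17:20 start Architecture Call → 2
19:30 end Architecture Call → 1
19:30 start Onboarding Review → 2
20:20 end Architecture Session → 1
21:00 end Onboarding Review → 0
Peak is 2, at 12:20 (Compliance Workshop, Design Check-in).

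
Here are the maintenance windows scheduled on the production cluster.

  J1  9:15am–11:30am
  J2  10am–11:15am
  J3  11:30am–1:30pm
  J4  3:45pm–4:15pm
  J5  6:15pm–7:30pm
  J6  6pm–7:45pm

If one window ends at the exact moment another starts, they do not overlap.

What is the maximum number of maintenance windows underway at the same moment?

2

Sort all start/end points and keep a running count:
9:15am start J1 → 1
10am start J2 → 2
11:15am end J2 → 1
11:30am end J1 → 0
11:30am start J3 → 1
1:30pm end J3 → 0
3:45pm start J4 → 1
4:15pm end J4 → 0
6pm start J6 → 1
6:15pm start J5 → 2
7:30pm end J5 → 1
7:45pm end J6 → 0
Peak is 2, at 10am (J1, J2).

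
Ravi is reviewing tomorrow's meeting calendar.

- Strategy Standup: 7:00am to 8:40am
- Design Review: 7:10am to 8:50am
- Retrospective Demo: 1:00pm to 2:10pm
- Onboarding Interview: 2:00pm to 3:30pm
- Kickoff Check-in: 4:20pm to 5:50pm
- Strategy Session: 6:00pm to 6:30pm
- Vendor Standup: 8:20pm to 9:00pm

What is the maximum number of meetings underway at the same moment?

Walk through starts and ends in time order (an end at T is processed before a start at T):
7:00am start Strategy Standup → 1
7:10am start Design Review → 2
8:40am end Strategy Standup → 1
8:50am end Design Review → 0
1:00pm start Retrospective Demo → 1
2:00pm start Onboarding Interview → 2
2:10pm end Retrospective Demo → 1
3:30pm end Onboarding Interview → 0
4:20pm start Kickoff Check-in → 1
5:50pm end Kickoff Check-in → 0
6:00pm start Strategy Session → 1
6:30pm end Strategy Session → 0
8:20pm start Vendor Standup → 1
9:00pm end Vendor Standup → 0
Peak is 2, at 7:10am (Design Review, Strategy Standup).

2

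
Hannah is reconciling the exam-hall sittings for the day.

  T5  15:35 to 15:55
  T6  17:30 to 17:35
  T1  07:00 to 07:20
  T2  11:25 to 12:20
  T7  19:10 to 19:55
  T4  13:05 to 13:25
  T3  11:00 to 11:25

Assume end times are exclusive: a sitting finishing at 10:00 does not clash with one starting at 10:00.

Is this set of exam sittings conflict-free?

Sorted by start: T1, T3, T2, T4, T5, T6, T7.
T3 starts after T1 ends, so T1 has no further overlaps.
T2 starts exactly when T3 ends (back-to-back, no overlap), so T3 has no further overlaps.
T4 starts after T2 ends, so T2 has no further overlaps.
T5 starts after T4 ends, so T4 has no further overlaps.
T6 starts after T5 ends, so T5 has no further overlaps.
T7 starts after T6 ends.
Every pair is clear; the schedule has no overlaps.

Yes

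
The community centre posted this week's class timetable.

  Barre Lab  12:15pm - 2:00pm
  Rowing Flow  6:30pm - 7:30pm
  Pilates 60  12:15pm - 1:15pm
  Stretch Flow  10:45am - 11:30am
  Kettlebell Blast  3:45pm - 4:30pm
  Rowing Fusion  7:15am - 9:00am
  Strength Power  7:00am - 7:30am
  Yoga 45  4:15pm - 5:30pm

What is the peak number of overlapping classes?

2

Walk through starts and ends in time order (an end at T is processed before a start at T):
7:00am start Strength Power → 1
7:15am start Rowing Fusion → 2
7:30am end Strength Power → 1
9:00am end Rowing Fusion → 0
10:45am start Stretch Flow → 1
11:30am end Stretch Flow → 0
12:15pm start Barre Lab → 1
12:15pm start Pilates 60 → 2
1:15pm end Pilates 60 → 1
2:00pm end Barre Lab → 0
3:45pm start Kettlebell Blast → 1
4:15pm start Yoga 45 → 2
4:30pm end Kettlebell Blast → 1
5:30pm end Yoga 45 → 0
6:30pm start Rowing Flow → 1
7:30pm end Rowing Flow → 0
Peak is 2, at 7:15am (Rowing Fusion, Strength Power).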